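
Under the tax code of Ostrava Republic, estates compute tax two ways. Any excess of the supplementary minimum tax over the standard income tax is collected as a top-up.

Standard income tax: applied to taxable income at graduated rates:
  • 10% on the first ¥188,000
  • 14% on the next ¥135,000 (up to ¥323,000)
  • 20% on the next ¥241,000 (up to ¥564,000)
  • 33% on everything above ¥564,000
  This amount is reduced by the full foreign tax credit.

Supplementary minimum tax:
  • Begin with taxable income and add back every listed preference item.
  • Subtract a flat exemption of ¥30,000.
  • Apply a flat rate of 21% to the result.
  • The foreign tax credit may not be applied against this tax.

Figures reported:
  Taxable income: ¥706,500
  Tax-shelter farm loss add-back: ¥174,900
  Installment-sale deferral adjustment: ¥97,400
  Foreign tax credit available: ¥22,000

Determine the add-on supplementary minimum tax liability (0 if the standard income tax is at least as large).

¥88,323

Standard income tax:
  ¥188,000 × 10% = ¥18,800
  ¥135,000 × 14% = ¥18,900
  ¥241,000 × 20% = ¥48,200
  ¥142,500 × 33% = ¥47,025
  → ¥132,925
  Less foreign tax credit ¥22,000 → ¥110,925

Supplementary minimum tax:
  Adjusted income: ¥706,500 + ¥174,900 + ¥97,400 = ¥978,800
  Less exemption ¥30,000 → base ¥948,800
  ¥948,800 × 21% = ¥199,248

Excess of supplementary minimum tax over standard income tax: ¥199,248 − ¥110,925 = ¥88,323.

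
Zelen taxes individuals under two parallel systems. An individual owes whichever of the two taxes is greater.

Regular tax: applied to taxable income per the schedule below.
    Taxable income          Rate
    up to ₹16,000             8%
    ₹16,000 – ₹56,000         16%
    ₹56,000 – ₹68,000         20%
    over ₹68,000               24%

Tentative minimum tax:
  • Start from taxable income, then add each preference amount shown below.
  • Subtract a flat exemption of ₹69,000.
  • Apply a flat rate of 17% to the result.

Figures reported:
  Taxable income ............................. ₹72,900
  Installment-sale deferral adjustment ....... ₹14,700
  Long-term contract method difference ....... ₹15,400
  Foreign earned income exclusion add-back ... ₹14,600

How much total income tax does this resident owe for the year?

₹11,256

Regular tax:
  ₹16,000 × 8% = ₹1,280
  ₹40,000 × 16% = ₹6,400
  ₹12,000 × 20% = ₹2,400
  ₹4,900 × 24% = ₹1,176
  → ₹11,256

Tentative minimum tax:
  Adjusted income: ₹72,900 + ₹14,700 + ₹15,400 + ₹14,600 = ₹117,600
  Less exemption ₹69,000 → base ₹48,600
  ₹48,600 × 17% = ₹8,262

₹11,256 > ₹8,262, so the regular tax governs.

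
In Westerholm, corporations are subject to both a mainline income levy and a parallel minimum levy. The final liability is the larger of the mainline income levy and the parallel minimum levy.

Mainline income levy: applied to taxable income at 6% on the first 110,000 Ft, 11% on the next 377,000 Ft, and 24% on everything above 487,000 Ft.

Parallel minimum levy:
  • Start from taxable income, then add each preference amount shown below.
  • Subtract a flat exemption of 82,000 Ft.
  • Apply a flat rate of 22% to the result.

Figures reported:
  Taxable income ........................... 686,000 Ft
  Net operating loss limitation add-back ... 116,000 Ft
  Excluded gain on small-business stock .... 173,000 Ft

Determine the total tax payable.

Parallel minimum levy:
  Adjusted income: 686,000 Ft + 116,000 Ft + 173,000 Ft = 975,000 Ft
  Less exemption 82,000 Ft → base 893,000 Ft
  893,000 Ft × 22% = 196,460 Ft

Mainline income levy:
  110,000 Ft × 6% = 6,600 Ft
  377,000 Ft × 11% = 41,470 Ft
  199,000 Ft × 24% = 47,760 Ft
  → 95,830 Ft

196,460 Ft > 95,830 Ft, so the parallel minimum levy is the binding amount.

196,460 Ft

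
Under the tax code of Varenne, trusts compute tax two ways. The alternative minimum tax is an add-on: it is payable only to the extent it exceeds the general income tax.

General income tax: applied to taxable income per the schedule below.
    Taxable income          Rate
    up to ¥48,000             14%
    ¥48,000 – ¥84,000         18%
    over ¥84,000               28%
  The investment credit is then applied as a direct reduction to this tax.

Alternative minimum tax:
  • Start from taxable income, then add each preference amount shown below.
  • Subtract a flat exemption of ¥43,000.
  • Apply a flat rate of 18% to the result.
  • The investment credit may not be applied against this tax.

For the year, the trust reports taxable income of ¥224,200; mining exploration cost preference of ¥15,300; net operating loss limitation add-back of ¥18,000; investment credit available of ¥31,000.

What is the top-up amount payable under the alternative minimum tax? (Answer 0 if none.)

Alternative minimum tax:
  Adjusted income: ¥224,200 + ¥15,300 + ¥18,000 = ¥257,500
  Less exemption ¥43,000 → base ¥214,500
  ¥214,500 × 18% = ¥38,610

General income tax:
  ¥48,000 × 14% = ¥6,720
  ¥36,000 × 18% = ¥6,480
  ¥140,200 × 28% = ¥39,256
  → ¥52,456
  Less investment credit ¥31,000 → ¥21,456

Excess of alternative minimum tax over general income tax: ¥38,610 − ¥21,456 = ¥17,154.

¥17,154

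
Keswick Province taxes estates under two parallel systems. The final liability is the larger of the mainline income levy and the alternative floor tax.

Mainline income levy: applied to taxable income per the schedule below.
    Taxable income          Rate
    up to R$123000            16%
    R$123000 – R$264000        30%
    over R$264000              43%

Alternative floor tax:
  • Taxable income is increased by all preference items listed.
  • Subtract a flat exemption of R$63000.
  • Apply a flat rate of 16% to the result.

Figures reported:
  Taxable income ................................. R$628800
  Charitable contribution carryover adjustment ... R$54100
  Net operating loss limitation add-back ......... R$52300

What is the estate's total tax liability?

Alternative floor tax:
  Adjusted income: R$628800 + R$54100 + R$52300 = R$735200
  Less exemption R$63000 → base R$672200
  R$672200 × 16% = R$107552

Mainline income levy:
  R$123000 × 16% = R$19680
  R$141000 × 30% = R$42300
  R$364800 × 43% = R$156864
  → R$218844

R$218844 > R$107552, so the mainline income levy governs.

R$218844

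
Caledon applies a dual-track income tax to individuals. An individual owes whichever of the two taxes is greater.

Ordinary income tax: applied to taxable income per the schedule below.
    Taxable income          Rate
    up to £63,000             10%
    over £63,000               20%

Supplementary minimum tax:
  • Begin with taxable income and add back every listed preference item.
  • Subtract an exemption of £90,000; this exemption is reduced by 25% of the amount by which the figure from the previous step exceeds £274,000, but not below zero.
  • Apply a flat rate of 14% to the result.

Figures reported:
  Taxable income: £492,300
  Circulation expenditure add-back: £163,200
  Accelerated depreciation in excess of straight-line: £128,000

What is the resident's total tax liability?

Supplementary minimum tax:
  Adjusted income: £492,300 + £163,200 + £128,000 = £783,500
  Exemption: 25% × (£783,500 − £274,000) = £127,375 ≥ £90,000, so the exemption is fully phased out
  Base: £783,500 − £0 = £783,500
  £783,500 × 14% = £109,690

Ordinary income tax:
  £63,000 × 10% = £6,300
  £429,300 × 20% = £85,860
  → £92,160

£109,690 > £92,160, so the supplementary minimum tax is the binding amount.

£109,690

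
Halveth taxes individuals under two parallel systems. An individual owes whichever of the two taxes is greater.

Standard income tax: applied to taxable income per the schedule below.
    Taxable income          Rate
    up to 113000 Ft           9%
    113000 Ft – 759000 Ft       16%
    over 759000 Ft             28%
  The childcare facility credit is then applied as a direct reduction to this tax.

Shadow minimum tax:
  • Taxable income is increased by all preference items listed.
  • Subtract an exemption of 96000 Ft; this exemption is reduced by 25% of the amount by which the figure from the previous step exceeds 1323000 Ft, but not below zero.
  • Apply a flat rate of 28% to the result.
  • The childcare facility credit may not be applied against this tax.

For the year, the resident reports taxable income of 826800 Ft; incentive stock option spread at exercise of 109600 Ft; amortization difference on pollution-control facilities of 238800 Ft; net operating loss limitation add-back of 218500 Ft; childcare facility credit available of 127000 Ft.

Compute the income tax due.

Standard income tax:
  113000 Ft × 9% = 10170 Ft
  646000 Ft × 16% = 103360 Ft
  67800 Ft × 28% = 18984 Ft
  → 132514 Ft
  Less childcare facility credit 127000 Ft → 5514 Ft

Shadow minimum tax:
  Adjusted income: 826800 Ft + 109600 Ft + 238800 Ft + 218500 Ft = 1393700 Ft
  Exemption: 96000 Ft − 25% × (1393700 Ft − 1323000 Ft) = 96000 Ft − 17675 Ft = 78325 Ft
  Base: 1393700 Ft − 78325 Ft = 1315375 Ft
  1315375 Ft × 28% = 368305 Ft

368305 Ft > 5514 Ft, so the shadow minimum tax is the binding amount.

368305 Ft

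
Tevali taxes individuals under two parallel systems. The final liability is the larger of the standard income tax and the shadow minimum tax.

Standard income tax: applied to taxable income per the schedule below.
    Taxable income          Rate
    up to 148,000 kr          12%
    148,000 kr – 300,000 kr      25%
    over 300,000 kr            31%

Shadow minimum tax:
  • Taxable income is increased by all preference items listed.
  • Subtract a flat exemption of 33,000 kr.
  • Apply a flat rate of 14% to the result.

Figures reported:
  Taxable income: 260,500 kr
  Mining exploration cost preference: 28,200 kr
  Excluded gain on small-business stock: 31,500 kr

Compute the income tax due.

45,885 kr

Shadow minimum tax:
  Adjusted income: 260,500 kr + 28,200 kr + 31,500 kr = 320,200 kr
  Less exemption 33,000 kr → base 287,200 kr
  287,200 kr × 14% = 40,208 kr

Standard income tax:
  148,000 kr × 12% = 17,760 kr
  112,500 kr × 25% = 28,125 kr
  → 45,885 kr

45,885 kr > 40,208 kr, so the standard income tax governs.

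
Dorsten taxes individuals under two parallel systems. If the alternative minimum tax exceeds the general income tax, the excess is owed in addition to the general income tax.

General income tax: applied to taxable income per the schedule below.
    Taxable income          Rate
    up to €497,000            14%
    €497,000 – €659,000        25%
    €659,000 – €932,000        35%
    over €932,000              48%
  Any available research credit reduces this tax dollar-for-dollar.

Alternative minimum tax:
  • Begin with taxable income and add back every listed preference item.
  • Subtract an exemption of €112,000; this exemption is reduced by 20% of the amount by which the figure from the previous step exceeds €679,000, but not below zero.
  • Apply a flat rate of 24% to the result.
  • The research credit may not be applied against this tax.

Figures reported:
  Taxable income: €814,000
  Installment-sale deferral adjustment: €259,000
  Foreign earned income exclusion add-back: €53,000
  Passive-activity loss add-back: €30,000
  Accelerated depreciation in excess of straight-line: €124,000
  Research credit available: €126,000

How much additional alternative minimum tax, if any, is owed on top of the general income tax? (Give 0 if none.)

General income tax:
  €497,000 × 14% = €69,580
  €162,000 × 25% = €40,500
  €155,000 × 35% = €54,250
  → €164,330
  Less research credit €126,000 → €38,330

Alternative minimum tax:
  Adjusted income: €814,000 + €259,000 + €53,000 + €30,000 + €124,000 = €1,280,000
  Exemption: 20% × (€1,280,000 − €679,000) = €120,200 ≥ €112,000, so the exemption is fully phased out
  Base: €1,280,000 − €0 = €1,280,000
  €1,280,000 × 24% = €307,200

Excess of alternative minimum tax over general income tax: €307,200 − €38,330 = €268,870.

€268,870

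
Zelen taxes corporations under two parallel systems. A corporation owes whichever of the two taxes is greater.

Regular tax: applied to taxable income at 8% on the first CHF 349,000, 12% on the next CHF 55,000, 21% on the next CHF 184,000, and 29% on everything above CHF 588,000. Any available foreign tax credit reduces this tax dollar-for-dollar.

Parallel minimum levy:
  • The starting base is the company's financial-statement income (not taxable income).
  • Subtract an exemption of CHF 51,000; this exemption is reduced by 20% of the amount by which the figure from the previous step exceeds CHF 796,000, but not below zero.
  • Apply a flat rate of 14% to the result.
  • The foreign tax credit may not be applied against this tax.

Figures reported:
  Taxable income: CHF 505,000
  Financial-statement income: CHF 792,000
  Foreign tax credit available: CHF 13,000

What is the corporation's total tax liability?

CHF 103,740

Parallel minimum levy:
  Base (financial-statement income): CHF 792,000
  Exemption: CHF 792,000 ≤ CHF 796,000, so full CHF 51,000 applies
  Base: CHF 792,000 − CHF 51,000 = CHF 741,000
  CHF 741,000 × 14% = CHF 103,740

Regular tax:
  CHF 349,000 × 8% = CHF 27,920
  CHF 55,000 × 12% = CHF 6,600
  CHF 101,000 × 21% = CHF 21,210
  → CHF 55,730
  Less foreign tax credit CHF 13,000 → CHF 42,730

CHF 103,740 > CHF 42,730, so the parallel minimum levy is the binding amount.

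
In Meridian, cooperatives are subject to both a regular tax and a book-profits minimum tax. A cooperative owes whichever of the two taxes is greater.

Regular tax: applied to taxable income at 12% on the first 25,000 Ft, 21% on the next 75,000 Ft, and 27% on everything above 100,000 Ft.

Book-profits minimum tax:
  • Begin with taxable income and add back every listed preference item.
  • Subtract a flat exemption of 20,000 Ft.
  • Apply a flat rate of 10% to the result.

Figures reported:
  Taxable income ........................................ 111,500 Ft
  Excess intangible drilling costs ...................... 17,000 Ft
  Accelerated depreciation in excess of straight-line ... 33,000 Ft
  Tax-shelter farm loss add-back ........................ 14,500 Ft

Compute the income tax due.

Book-profits minimum tax:
  Adjusted income: 111,500 Ft + 17,000 Ft + 33,000 Ft + 14,500 Ft = 176,000 Ft
  Less exemption 20,000 Ft → base 156,000 Ft
  156,000 Ft × 10% = 15,600 Ft

Regular tax:
  25,000 Ft × 12% = 3,000 Ft
  75,000 Ft × 21% = 15,750 Ft
  11,500 Ft × 27% = 3,105 Ft
  → 21,855 Ft

21,855 Ft > 15,600 Ft, so the regular tax governs.

21,855 Ft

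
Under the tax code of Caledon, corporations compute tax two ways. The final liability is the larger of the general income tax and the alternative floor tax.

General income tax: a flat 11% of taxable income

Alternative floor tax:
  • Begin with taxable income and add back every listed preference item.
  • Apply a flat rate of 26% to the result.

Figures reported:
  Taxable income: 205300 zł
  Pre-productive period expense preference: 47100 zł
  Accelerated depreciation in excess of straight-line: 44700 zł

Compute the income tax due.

General income tax:
  205300 zł × 11% = 22583 zł

Alternative floor tax:
  Adjusted income: 205300 zł + 47100 zł + 44700 zł = 297100 zł
  297100 zł × 26% = 77246 zł

77246 zł > 22583 zł, so the alternative floor tax is the binding amount.

77246 zł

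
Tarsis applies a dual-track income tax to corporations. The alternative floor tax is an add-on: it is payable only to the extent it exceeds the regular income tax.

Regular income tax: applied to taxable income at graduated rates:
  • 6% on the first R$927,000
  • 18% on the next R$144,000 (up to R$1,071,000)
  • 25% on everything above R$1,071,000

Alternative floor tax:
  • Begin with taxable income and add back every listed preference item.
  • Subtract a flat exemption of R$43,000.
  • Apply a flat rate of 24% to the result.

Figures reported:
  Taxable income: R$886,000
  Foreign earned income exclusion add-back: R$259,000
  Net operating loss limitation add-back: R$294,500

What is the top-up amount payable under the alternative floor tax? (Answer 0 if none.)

R$282,000

Alternative floor tax:
  Adjusted income: R$886,000 + R$259,000 + R$294,500 = R$1,439,500
  Less exemption R$43,000 → base R$1,396,500
  R$1,396,500 × 24% = R$335,160

Regular income tax:
  R$886,000 × 6% = R$53,160

Excess of alternative floor tax over regular income tax: R$335,160 − R$53,160 = R$282,000.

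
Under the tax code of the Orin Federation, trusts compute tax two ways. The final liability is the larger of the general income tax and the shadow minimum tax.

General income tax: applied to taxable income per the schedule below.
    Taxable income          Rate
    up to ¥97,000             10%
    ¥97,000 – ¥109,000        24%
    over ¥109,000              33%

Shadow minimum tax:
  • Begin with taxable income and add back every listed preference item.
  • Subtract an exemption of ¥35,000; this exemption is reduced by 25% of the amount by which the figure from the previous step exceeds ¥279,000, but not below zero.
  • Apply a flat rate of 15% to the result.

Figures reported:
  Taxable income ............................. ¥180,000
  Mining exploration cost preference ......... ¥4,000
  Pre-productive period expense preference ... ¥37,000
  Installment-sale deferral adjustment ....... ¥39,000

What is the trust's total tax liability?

General income tax:
  ¥97,000 × 10% = ¥9,700
  ¥12,000 × 24% = ¥2,880
  ¥71,000 × 33% = ¥23,430
  → ¥36,010

Shadow minimum tax:
  Adjusted income: ¥180,000 + ¥4,000 + ¥37,000 + ¥39,000 = ¥260,000
  Exemption: ¥260,000 ≤ ¥279,000, so full ¥35,000 applies
  Base: ¥260,000 − ¥35,000 = ¥225,000
  ¥225,000 × 15% = ¥33,750

¥36,010 > ¥33,750, so the general income tax governs.

¥36,010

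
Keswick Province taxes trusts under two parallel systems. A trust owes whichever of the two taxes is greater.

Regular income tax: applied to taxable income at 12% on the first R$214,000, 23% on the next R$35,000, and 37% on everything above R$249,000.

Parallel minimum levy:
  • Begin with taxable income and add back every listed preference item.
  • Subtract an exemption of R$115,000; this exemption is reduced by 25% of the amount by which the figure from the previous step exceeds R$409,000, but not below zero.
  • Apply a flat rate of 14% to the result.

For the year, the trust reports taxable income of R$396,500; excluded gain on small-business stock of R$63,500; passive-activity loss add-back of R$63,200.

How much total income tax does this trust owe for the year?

Parallel minimum levy:
  Adjusted income: R$396,500 + R$63,500 + R$63,200 = R$523,200
  Exemption: R$115,000 − 25% × (R$523,200 − R$409,000) = R$115,000 − R$28,550 = R$86,450
  Base: R$523,200 − R$86,450 = R$436,750
  R$436,750 × 14% = R$61,145

Regular income tax:
  R$214,000 × 12% = R$25,680
  R$35,000 × 23% = R$8,050
  R$147,500 × 37% = R$54,575
  → R$88,305

R$88,305 > R$61,145, so the regular income tax governs.

R$88,305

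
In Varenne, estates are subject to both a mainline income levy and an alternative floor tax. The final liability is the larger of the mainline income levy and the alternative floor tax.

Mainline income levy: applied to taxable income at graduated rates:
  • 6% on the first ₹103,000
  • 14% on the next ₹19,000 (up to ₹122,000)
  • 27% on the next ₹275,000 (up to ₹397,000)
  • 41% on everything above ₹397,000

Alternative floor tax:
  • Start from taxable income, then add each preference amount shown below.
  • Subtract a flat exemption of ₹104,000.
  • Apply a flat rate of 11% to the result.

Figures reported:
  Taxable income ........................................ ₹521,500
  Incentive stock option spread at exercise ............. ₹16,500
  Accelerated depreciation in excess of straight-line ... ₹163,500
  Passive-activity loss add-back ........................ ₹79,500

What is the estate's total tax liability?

₹134,135

Mainline income levy:
  ₹103,000 × 6% = ₹6,180
  ₹19,000 × 14% = ₹2,660
  ₹275,000 × 27% = ₹74,250
  ₹124,500 × 41% = ₹51,045
  → ₹134,135

Alternative floor tax:
  Adjusted income: ₹521,500 + ₹16,500 + ₹163,500 + ₹79,500 = ₹781,000
  Less exemption ₹104,000 → base ₹677,000
  ₹677,000 × 11% = ₹74,470

₹134,135 > ₹74,470, so the mainline income levy governs.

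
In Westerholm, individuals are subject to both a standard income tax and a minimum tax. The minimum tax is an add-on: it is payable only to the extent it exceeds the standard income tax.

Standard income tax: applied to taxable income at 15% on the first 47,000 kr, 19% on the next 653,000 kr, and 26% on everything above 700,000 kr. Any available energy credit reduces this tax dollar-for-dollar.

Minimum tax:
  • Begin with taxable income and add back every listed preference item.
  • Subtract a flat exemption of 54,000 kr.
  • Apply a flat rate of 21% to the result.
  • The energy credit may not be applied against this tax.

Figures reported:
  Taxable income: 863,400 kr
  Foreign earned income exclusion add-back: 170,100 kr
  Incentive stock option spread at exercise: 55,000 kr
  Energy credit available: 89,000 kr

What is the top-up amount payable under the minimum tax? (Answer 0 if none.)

132,641 kr

Minimum tax:
  Adjusted income: 863,400 kr + 170,100 kr + 55,000 kr = 1,088,500 kr
  Less exemption 54,000 kr → base 1,034,500 kr
  1,034,500 kr × 21% = 217,245 kr

Standard income tax:
  47,000 kr × 15% = 7,050 kr
  653,000 kr × 19% = 124,070 kr
  163,400 kr × 26% = 42,484 kr
  → 173,604 kr
  Less energy credit 89,000 kr → 84,604 kr

Excess of minimum tax over standard income tax: 217,245 kr − 84,604 kr = 132,641 kr.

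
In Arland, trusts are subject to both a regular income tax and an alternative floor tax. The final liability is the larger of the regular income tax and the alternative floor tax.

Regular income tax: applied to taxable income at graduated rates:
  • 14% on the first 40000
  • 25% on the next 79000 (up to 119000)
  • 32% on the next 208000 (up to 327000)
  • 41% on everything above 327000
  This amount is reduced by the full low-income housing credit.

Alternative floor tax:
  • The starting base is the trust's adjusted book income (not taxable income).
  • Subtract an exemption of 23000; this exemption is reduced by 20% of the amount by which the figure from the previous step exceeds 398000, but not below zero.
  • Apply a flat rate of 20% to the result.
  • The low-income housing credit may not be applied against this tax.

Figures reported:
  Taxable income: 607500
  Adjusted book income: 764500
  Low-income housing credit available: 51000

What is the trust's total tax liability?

155915

Alternative floor tax:
  Base (adjusted book income): 764500
  Exemption: 20% × (764500 − 398000) = 73300 ≥ 23000, so the exemption is fully phased out
  Base: 764500 − 0 = 764500
  764500 × 20% = 152900

Regular income tax:
  40000 × 14% = 5600
  79000 × 25% = 19750
  208000 × 32% = 66560
  280500 × 41% = 115005
  → 206915
  Less low-income housing credit 51000 → 155915

155915 > 152900, so the regular income tax governs.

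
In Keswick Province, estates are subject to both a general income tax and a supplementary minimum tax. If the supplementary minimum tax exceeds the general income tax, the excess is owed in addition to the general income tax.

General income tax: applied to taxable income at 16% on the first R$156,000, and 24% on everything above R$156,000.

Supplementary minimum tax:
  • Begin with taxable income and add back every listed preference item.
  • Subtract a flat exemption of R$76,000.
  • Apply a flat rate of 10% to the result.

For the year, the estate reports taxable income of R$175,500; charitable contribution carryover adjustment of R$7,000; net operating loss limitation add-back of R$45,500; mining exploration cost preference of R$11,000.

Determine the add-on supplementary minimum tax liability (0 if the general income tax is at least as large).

R$0

General income tax:
  R$156,000 × 16% = R$24,960
  R$19,500 × 24% = R$4,680
  → R$29,640

Supplementary minimum tax:
  Adjusted income: R$175,500 + R$7,000 + R$45,500 + R$11,000 = R$239,000
  Less exemption R$76,000 → base R$163,000
  R$163,000 × 10% = R$16,300

R$16,300 ≤ R$29,640, so no add-on is due.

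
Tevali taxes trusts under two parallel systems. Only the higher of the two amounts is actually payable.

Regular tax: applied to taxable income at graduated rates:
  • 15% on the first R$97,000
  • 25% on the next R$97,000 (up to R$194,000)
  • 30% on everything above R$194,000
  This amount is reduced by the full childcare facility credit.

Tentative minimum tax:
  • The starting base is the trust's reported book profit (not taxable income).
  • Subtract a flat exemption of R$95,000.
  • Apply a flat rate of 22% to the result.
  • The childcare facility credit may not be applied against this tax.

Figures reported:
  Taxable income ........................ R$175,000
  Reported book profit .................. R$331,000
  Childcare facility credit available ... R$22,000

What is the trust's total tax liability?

Tentative minimum tax:
  Base (reported book profit): R$331,000
  Less exemption R$95,000 → base R$236,000
  R$236,000 × 22% = R$51,920

Regular tax:
  R$97,000 × 15% = R$14,550
  R$78,000 × 25% = R$19,500
  → R$34,050
  Less childcare facility credit R$22,000 → R$12,050

R$51,920 > R$12,050, so the tentative minimum tax is the binding amount.

R$51,920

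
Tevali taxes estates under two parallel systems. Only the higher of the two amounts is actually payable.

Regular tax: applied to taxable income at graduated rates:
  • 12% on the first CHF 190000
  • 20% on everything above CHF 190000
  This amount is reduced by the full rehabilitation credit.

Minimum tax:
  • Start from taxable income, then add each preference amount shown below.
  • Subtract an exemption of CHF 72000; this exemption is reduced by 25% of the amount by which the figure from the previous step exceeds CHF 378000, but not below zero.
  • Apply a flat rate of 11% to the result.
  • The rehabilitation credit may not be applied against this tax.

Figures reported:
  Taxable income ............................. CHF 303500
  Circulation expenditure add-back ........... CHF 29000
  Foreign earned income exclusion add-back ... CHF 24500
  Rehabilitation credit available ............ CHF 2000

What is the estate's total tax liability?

Regular tax:
  CHF 190000 × 12% = CHF 22800
  CHF 113500 × 20% = CHF 22700
  → CHF 45500
  Less rehabilitation credit CHF 2000 → CHF 43500

Minimum tax:
  Adjusted income: CHF 303500 + CHF 29000 + CHF 24500 = CHF 357000
  Exemption: CHF 357000 ≤ CHF 378000, so full CHF 72000 applies
  Base: CHF 357000 − CHF 72000 = CHF 285000
  CHF 285000 × 11% = CHF 31350

CHF 43500 > CHF 31350, so the regular tax governs.

CHF 43500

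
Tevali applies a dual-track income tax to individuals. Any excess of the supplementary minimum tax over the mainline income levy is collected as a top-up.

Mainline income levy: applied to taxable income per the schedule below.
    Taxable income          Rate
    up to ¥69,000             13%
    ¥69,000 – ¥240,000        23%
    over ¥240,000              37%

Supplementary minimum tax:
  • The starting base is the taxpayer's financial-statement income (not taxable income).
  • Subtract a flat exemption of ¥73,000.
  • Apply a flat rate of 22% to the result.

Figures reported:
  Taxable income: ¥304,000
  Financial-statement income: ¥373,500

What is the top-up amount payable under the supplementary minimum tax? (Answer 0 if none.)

¥0

Supplementary minimum tax:
  Base (financial-statement income): ¥373,500
  Less exemption ¥73,000 → base ¥300,500
  ¥300,500 × 22% = ¥66,110

Mainline income levy:
  ¥69,000 × 13% = ¥8,970
  ¥171,000 × 23% = ¥39,330
  ¥64,000 × 37% = ¥23,680
  → ¥71,980

¥66,110 ≤ ¥71,980, so no add-on is due.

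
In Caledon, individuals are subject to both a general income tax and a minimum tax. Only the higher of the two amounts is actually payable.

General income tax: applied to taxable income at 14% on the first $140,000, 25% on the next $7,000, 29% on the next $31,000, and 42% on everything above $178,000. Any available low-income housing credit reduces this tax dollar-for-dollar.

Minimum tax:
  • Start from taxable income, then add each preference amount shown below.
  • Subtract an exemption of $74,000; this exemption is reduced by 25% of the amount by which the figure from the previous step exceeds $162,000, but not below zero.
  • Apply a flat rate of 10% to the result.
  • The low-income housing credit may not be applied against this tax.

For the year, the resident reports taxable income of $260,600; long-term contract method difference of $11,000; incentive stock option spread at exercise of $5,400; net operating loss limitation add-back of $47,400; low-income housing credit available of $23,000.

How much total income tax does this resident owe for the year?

$42,032

General income tax:
  $140,000 × 14% = $19,600
  $7,000 × 25% = $1,750
  $31,000 × 29% = $8,990
  $82,600 × 42% = $34,692
  → $65,032
  Less low-income housing credit $23,000 → $42,032

Minimum tax:
  Adjusted income: $260,600 + $11,000 + $5,400 + $47,400 = $324,400
  Exemption: $74,000 − 25% × ($324,400 − $162,000) = $74,000 − $40,600 = $33,400
  Base: $324,400 − $33,400 = $291,000
  $291,000 × 10% = $29,100

$42,032 > $29,100, so the general income tax governs.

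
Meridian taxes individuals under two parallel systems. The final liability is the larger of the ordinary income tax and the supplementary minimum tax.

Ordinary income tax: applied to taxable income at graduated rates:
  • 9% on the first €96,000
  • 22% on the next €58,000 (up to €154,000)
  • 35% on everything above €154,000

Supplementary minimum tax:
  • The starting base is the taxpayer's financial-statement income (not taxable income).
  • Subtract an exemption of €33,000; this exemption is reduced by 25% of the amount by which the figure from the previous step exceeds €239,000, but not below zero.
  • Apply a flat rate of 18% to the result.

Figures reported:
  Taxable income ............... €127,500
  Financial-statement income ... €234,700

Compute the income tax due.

€36,306

Ordinary income tax:
  €96,000 × 9% = €8,640
  €31,500 × 22% = €6,930
  → €15,570

Supplementary minimum tax:
  Base (financial-statement income): €234,700
  Exemption: €234,700 ≤ €239,000, so full €33,000 applies
  Base: €234,700 − €33,000 = €201,700
  €201,700 × 18% = €36,306

€36,306 > €15,570, so the supplementary minimum tax is the binding amount.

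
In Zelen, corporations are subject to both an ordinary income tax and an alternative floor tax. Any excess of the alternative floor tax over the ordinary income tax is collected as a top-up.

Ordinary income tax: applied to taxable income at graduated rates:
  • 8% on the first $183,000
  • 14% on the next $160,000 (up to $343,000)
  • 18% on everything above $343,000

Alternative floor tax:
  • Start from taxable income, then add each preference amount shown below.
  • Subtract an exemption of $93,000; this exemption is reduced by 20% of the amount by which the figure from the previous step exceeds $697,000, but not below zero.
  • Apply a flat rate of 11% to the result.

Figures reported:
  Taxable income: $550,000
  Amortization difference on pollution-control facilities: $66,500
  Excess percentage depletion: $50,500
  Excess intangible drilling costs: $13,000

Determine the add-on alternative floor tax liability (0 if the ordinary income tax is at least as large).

Ordinary income tax:
  $183,000 × 8% = $14,640
  $160,000 × 14% = $22,400
  $207,000 × 18% = $37,260
  → $74,300

Alternative floor tax:
  Adjusted income: $550,000 + $66,500 + $50,500 + $13,000 = $680,000
  Exemption: $680,000 ≤ $697,000, so full $93,000 applies
  Base: $680,000 − $93,000 = $587,000
  $587,000 × 11% = $64,570

$64,570 ≤ $74,300, so no add-on is due.

$0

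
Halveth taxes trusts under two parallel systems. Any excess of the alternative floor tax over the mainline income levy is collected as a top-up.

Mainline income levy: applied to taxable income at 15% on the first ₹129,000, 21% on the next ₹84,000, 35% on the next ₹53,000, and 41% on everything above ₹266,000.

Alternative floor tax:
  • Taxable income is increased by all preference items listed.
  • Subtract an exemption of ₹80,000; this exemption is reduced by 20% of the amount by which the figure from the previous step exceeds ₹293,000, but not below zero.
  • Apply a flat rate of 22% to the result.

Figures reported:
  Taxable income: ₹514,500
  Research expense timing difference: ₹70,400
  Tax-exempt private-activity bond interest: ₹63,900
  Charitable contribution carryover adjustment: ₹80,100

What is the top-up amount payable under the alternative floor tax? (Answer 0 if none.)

₹2,933

Mainline income levy:
  ₹129,000 × 15% = ₹19,350
  ₹84,000 × 21% = ₹17,640
  ₹53,000 × 35% = ₹18,550
  ₹248,500 × 41% = ₹101,885
  → ₹157,425

Alternative floor tax:
  Adjusted income: ₹514,500 + ₹70,400 + ₹63,900 + ₹80,100 = ₹728,900
  Exemption: 20% × (₹728,900 − ₹293,000) = ₹87,180 ≥ ₹80,000, so the exemption is fully phased out
  Base: ₹728,900 − ₹0 = ₹728,900
  ₹728,900 × 22% = ₹160,358

Excess of alternative floor tax over mainline income levy: ₹160,358 − ₹157,425 = ₹2,933.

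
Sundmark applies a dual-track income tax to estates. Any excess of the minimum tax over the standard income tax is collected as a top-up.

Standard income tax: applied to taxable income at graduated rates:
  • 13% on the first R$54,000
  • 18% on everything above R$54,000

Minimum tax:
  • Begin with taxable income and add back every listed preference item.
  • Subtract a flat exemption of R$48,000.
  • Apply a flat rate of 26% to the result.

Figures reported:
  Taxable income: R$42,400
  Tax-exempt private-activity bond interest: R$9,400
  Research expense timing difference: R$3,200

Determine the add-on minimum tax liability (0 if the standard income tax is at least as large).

Standard income tax:
  R$42,400 × 13% = R$5,512

Minimum tax:
  Adjusted income: R$42,400 + R$9,400 + R$3,200 = R$55,000
  Less exemption R$48,000 → base R$7,000
  R$7,000 × 26% = R$1,820

R$1,820 ≤ R$5,512, so no add-on is due.

R$0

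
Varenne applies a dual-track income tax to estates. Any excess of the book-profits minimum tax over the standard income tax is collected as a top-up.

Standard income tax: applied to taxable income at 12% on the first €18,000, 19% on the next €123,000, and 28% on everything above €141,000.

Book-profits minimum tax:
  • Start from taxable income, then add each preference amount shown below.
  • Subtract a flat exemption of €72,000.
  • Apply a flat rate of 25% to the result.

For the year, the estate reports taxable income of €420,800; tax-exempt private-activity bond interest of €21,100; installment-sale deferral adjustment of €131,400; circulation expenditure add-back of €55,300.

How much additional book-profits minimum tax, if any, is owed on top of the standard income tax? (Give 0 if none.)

€35,276

Book-profits minimum tax:
  Adjusted income: €420,800 + €21,100 + €131,400 + €55,300 = €628,600
  Less exemption €72,000 → base €556,600
  €556,600 × 25% = €139,150

Standard income tax:
  €18,000 × 12% = €2,160
  €123,000 × 19% = €23,370
  €279,800 × 28% = €78,344
  → €103,874

Excess of book-profits minimum tax over standard income tax: €139,150 − €103,874 = €35,276.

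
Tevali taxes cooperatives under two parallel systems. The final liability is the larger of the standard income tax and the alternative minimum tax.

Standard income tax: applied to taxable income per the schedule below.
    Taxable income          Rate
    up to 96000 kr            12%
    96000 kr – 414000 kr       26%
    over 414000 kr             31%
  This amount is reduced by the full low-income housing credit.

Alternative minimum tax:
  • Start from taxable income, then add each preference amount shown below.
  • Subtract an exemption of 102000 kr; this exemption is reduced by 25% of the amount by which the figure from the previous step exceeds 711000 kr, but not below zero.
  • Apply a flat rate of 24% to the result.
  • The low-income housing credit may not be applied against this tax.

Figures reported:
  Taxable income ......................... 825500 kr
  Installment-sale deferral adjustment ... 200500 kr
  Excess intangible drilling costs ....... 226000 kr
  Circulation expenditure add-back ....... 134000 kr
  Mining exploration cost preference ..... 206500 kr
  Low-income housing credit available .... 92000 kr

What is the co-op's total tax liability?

Alternative minimum tax:
  Adjusted income: 825500 kr + 200500 kr + 226000 kr + 134000 kr + 206500 kr = 1592500 kr
  Exemption: 25% × (1592500 kr − 711000 kr) = 220375 kr ≥ 102000 kr, so the exemption is fully phased out
  Base: 1592500 kr − 0 kr = 1592500 kr
  1592500 kr × 24% = 382200 kr

Standard income tax:
  96000 kr × 12% = 11520 kr
  318000 kr × 26% = 82680 kr
  411500 kr × 31% = 127565 kr
  → 221765 kr
  Less low-income housing credit 92000 kr → 129765 kr

382200 kr > 129765 kr, so the alternative minimum tax is the binding amount.

382200 kr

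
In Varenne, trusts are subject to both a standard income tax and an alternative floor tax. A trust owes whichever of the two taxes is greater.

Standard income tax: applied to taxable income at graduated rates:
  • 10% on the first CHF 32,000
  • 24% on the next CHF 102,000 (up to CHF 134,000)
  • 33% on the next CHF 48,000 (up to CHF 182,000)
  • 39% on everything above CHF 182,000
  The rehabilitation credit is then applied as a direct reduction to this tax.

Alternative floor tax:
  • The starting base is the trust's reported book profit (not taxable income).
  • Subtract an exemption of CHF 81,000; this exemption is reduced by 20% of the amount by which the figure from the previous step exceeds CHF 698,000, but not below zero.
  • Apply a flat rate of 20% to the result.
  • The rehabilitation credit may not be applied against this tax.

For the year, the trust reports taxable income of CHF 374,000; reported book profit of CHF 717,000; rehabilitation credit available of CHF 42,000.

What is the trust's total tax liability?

Standard income tax:
  CHF 32,000 × 10% = CHF 3,200
  CHF 102,000 × 24% = CHF 24,480
  CHF 48,000 × 33% = CHF 15,840
  CHF 192,000 × 39% = CHF 74,880
  → CHF 118,400
  Less rehabilitation credit CHF 42,000 → CHF 76,400

Alternative floor tax:
  Base (reported book profit): CHF 717,000
  Exemption: CHF 81,000 − 20% × (CHF 717,000 − CHF 698,000) = CHF 81,000 − CHF 3,800 = CHF 77,200
  Base: CHF 717,000 − CHF 77,200 = CHF 639,800
  CHF 639,800 × 20% = CHF 127,960

CHF 127,960 > CHF 76,400, so the alternative floor tax is the binding amount.

CHF 127,960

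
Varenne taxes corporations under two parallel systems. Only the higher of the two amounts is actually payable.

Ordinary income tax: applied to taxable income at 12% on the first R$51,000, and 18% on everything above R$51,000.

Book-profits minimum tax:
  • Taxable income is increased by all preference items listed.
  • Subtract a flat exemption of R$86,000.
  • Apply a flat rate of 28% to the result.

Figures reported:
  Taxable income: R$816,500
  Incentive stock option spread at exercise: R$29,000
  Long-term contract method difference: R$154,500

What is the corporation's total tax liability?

R$255,920

Ordinary income tax:
  R$51,000 × 12% = R$6,120
  R$765,500 × 18% = R$137,790
  → R$143,910

Book-profits minimum tax:
  Adjusted income: R$816,500 + R$29,000 + R$154,500 = R$1,000,000
  Less exemption R$86,000 → base R$914,000
  R$914,000 × 28% = R$255,920

R$255,920 > R$143,910, so the book-profits minimum tax is the binding amount.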